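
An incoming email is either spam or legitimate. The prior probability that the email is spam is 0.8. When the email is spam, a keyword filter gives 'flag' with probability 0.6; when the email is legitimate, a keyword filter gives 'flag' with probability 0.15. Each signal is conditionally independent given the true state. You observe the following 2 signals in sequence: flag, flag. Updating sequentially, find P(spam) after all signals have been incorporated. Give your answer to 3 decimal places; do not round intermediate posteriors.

0.985

After 'flag': P(spam) = 0.6·0.8000 / (0.6·0.8000 + 0.15·0.2000) ≈ 0.9412
After 'flag': P(spam) = 0.6·0.9412 / (0.6·0.9412 + 0.15·0.0588) ≈ 0.9846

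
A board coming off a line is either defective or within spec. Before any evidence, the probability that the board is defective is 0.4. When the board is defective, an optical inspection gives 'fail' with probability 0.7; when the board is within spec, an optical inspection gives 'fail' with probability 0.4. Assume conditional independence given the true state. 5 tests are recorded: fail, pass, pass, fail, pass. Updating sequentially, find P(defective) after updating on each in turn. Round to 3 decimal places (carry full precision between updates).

0.203

After 'fail': P(defective) = 0.7·0.4000 / (0.7·0.4000 + 0.4·0.6000) ≈ 0.5385
After 'pass': P(defective) = 0.3·0.5385 / (0.3·0.5385 + 0.6·0.4615) ≈ 0.3684
After 'pass': P(defective) = 0.3·0.3684 / (0.3·0.3684 + 0.6·0.6316) ≈ 0.2258
After 'fail': P(defective) = 0.7·0.2258 / (0.7·0.2258 + 0.4·0.7742) ≈ 0.3379
After 'pass': P(defective) = 0.3·0.3379 / (0.3·0.3379 + 0.6·0.6621) ≈ 0.2033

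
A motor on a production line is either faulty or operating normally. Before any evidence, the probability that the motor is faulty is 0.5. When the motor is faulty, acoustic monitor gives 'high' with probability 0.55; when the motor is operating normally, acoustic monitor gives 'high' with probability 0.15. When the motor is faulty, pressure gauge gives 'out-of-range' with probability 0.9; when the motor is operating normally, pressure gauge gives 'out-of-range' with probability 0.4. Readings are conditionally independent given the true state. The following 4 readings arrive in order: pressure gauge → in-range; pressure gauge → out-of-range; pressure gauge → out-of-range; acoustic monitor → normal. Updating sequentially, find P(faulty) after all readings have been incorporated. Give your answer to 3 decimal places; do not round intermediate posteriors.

0.309

After pressure gauge='in-range': P(faulty) = 0.1·0.5000 / (0.1·0.5000 + 0.6·0.5000) ≈ 0.1429
After pressure gauge='out-of-range': P(faulty) = 0.9·0.1429 / (0.9·0.1429 + 0.4·0.8571) ≈ 0.2727
After pressure gauge='out-of-range': P(faulty) = 0.9·0.2727 / (0.9·0.2727 + 0.4·0.7273) ≈ 0.4576
After acoustic monitor='normal': P(faulty) = 0.45·0.4576 / (0.45·0.4576 + 0.85·0.5424) ≈ 0.3088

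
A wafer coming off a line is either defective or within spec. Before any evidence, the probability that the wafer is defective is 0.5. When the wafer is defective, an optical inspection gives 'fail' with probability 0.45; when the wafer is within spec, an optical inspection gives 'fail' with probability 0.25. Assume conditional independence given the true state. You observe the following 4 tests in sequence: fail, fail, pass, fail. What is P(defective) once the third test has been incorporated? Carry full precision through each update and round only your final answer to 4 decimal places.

After 'fail': P(defective) = 0.45·0.5000 / (0.45·0.5000 + 0.25·0.5000) ≈ 0.6429
After 'fail': P(defective) = 0.45·0.6429 / (0.45·0.6429 + 0.25·0.3571) ≈ 0.7642
After 'pass': P(defective) = 0.55·0.7642 / (0.55·0.7642 + 0.75·0.2358) ≈ 0.7038

0.7038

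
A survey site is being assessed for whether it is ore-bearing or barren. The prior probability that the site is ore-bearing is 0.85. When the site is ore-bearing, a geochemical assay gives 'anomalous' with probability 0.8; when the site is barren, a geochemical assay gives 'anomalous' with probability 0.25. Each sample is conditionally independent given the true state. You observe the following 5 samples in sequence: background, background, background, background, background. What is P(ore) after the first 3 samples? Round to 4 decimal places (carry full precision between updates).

Apply Bayes' rule sequentially, carrying P(ore) forward.
After 'background': P(ore) = 0.2·0.8500 / (0.2·0.8500 + 0.75·0.1500) ≈ 0.6018
After 'background': P(ore) = 0.2·0.6018 / (0.2·0.6018 + 0.75·0.3982) ≈ 0.2872
After 'background': P(ore) = 0.2·0.2872 / (0.2·0.2872 + 0.75·0.7128) ≈ 0.0970

0.0970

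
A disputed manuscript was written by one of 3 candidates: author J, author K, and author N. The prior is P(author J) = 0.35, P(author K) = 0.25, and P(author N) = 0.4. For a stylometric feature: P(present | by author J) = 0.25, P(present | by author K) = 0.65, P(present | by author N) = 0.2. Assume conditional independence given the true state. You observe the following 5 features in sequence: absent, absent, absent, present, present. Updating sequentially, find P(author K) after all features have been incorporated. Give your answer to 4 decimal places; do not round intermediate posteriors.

0.2063

After 'absent': normaliser = 0.75·0.3500 + 0.35·0.2500 + 0.8·0.4000; P(author J) ≈ 0.3918, P(author K) ≈ 0.1306, P(author N) ≈ 0.4776
After 'absent': normaliser = 0.75·0.3918 + 0.35·0.1306 + 0.8·0.4776; P(author J) ≈ 0.4072, P(author K) ≈ 0.0633, P(author N) ≈ 0.5295
After 'absent': normaliser = 0.75·0.4072 + 0.35·0.0633 + 0.8·0.5295; P(author J) ≈ 0.4066, P(author K) ≈ 0.0295, P(author N) ≈ 0.5639
After 'present': normaliser = 0.25·0.4066 + 0.65·0.0295 + 0.2·0.5639; P(author J) ≈ 0.4351, P(author K) ≈ 0.0821, P(author N) ≈ 0.4828
After 'present': normaliser = 0.25·0.4351 + 0.65·0.0821 + 0.2·0.4828; P(author J) ≈ 0.4204, P(author K) ≈ 0.2063, P(author N) ≈ 0.3732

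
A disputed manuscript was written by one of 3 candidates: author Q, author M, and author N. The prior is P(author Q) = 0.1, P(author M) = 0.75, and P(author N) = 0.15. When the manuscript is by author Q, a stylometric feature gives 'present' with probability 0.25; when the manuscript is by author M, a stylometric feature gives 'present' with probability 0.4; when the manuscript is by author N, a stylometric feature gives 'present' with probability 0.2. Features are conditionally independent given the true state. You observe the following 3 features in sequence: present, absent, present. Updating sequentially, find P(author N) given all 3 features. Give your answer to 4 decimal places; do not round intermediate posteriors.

After 'present': normaliser = 0.25·0.1000 + 0.4·0.7500 + 0.2·0.1500; P(author Q) ≈ 0.0704, P(author M) ≈ 0.8451, P(author N) ≈ 0.0845
After 'absent': normaliser = 0.75·0.0704 + 0.6·0.8451 + 0.8·0.0845; P(author Q) ≈ 0.0842, P(author M) ≈ 0.8081, P(author N) ≈ 0.1077
After 'present': normaliser = 0.25·0.0842 + 0.4·0.8081 + 0.2·0.1077; P(author Q) ≈ 0.0575, P(author M) ≈ 0.8836, P(author N) ≈ 0.0589

0.0589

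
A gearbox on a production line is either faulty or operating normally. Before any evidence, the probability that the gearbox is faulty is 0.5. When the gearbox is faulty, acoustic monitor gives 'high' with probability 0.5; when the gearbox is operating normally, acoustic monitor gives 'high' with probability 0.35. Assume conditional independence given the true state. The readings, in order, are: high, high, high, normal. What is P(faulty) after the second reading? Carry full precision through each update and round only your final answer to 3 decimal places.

After 'high': P(faulty) = 0.5·0.5000 / (0.5·0.5000 + 0.35·0.5000) ≈ 0.5882
After 'high': P(faulty) = 0.5·0.5882 / (0.5·0.5882 + 0.35·0.4118) ≈ 0.6711

0.671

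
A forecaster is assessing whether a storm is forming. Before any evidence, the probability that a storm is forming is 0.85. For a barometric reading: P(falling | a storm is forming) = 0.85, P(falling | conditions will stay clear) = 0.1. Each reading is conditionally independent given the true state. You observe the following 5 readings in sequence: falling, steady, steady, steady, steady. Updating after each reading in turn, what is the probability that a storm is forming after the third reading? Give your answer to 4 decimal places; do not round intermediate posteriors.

0.5723

After 'falling': P(storm) = 0.85·0.8500 / (0.85·0.8500 + 0.1·0.1500) ≈ 0.9797
After 'steady': P(storm) = 0.15·0.9797 / (0.15·0.9797 + 0.9·0.0203) ≈ 0.8892
After 'steady': P(storm) = 0.15·0.8892 / (0.15·0.8892 + 0.9·0.1108) ≈ 0.5723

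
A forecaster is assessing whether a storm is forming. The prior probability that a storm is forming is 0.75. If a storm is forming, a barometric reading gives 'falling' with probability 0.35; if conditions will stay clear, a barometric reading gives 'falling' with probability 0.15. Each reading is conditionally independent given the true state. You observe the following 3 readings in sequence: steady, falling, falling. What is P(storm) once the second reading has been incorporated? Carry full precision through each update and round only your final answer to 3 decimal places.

Each posterior becomes the prior for the next update.
After 'steady': P(storm) = 0.65·0.7500 / (0.65·0.7500 + 0.85·0.2500) ≈ 0.6964
After 'falling': P(storm) = 0.35·0.6964 / (0.35·0.6964 + 0.15·0.3036) ≈ 0.8426

0.843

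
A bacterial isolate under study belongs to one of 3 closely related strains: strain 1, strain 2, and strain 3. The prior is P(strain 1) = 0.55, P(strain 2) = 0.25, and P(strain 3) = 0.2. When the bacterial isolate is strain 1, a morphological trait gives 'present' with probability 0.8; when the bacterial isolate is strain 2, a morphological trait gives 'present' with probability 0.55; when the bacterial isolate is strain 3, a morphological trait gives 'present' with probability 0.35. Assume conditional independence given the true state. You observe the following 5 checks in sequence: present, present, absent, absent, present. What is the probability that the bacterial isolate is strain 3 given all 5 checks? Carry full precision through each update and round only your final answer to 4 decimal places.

After 'present': normaliser = 0.8·0.5500 + 0.55·0.2500 + 0.35·0.2000; P(strain 1) ≈ 0.6795, P(strain 2) ≈ 0.2124, P(strain 3) ≈ 0.1081
After 'present': normaliser = 0.8·0.6795 + 0.55·0.2124 + 0.35·0.1081; P(strain 1) ≈ 0.7785, P(strain 2) ≈ 0.1673, P(strain 3) ≈ 0.0542
After 'absent': normaliser = 0.2·0.7785 + 0.45·0.1673 + 0.65·0.0542; P(strain 1) ≈ 0.5849, P(strain 2) ≈ 0.2828, P(strain 3) ≈ 0.1323
After 'absent': normaliser = 0.2·0.5849 + 0.45·0.2828 + 0.65·0.1323; P(strain 1) ≈ 0.3543, P(strain 2) ≈ 0.3853, P(strain 3) ≈ 0.2604
After 'present': normaliser = 0.8·0.3543 + 0.55·0.3853 + 0.35·0.2604; P(strain 1) ≈ 0.4832, P(strain 2) ≈ 0.3613, P(strain 3) ≈ 0.1554

0.1554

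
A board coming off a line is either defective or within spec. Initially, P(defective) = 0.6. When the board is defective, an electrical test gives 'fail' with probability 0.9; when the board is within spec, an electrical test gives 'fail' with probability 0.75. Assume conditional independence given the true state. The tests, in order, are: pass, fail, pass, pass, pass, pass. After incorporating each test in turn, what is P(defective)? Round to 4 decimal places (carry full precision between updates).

After 'pass': P(defective) = 0.1·0.6000 / (0.1·0.6000 + 0.25·0.4000) ≈ 0.3750
After 'fail': P(defective) = 0.9·0.3750 / (0.9·0.3750 + 0.75·0.6250) ≈ 0.4186
After 'pass': P(defective) = 0.1·0.4186 / (0.1·0.4186 + 0.25·0.5814) ≈ 0.2236
After 'pass': P(defective) = 0.1·0.2236 / (0.1·0.2236 + 0.25·0.7764) ≈ 0.1033
After 'pass': P(defective) = 0.1·0.1033 / (0.1·0.1033 + 0.25·0.8967) ≈ 0.0441
After 'pass': P(defective) = 0.1·0.0441 / (0.1·0.0441 + 0.25·0.9559) ≈ 0.0181

0.0181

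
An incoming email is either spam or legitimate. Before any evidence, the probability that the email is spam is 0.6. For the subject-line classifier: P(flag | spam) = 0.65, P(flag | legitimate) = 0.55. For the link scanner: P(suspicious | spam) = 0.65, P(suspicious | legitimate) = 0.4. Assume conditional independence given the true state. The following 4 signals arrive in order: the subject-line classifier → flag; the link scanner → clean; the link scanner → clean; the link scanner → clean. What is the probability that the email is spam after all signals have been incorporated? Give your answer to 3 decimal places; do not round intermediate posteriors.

Each posterior becomes the prior for the next update.
After the subject-line classifier='flag': P(spam) = 0.65·0.6000 / (0.65·0.6000 + 0.55·0.4000) ≈ 0.6393
After the link scanner='clean': P(spam) = 0.35·0.6393 / (0.35·0.6393 + 0.6·0.3607) ≈ 0.5084
After the link scanner='clean': P(spam) = 0.35·0.5084 / (0.35·0.5084 + 0.6·0.4916) ≈ 0.3763
After the link scanner='clean': P(spam) = 0.35·0.3763 / (0.35·0.3763 + 0.6·0.6237) ≈ 0.2603

0.260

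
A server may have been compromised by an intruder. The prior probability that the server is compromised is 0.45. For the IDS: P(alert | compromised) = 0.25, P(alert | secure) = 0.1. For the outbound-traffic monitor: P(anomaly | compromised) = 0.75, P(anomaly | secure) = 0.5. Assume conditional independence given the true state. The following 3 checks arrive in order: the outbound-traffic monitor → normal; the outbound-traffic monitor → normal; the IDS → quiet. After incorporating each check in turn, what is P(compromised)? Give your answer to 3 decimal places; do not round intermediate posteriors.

After the outbound-traffic monitor='normal': P(compromised) = 0.25·0.4500 / (0.25·0.4500 + 0.5·0.5500) ≈ 0.2903
After the outbound-traffic monitor='normal': P(compromised) = 0.25·0.2903 / (0.25·0.2903 + 0.5·0.7097) ≈ 0.1698
After the IDS='quiet': P(compromised) = 0.75·0.1698 / (0.75·0.1698 + 0.9·0.8302) ≈ 0.1456

0.146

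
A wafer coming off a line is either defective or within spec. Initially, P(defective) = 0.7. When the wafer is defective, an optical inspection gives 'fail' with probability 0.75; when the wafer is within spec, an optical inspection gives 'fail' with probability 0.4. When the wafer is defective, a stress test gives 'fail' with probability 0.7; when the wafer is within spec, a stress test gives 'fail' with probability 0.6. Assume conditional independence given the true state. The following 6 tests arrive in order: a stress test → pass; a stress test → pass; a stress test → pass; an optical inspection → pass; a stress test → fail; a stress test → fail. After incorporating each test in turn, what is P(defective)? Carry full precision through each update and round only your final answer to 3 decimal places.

0.358

After a stress test='pass': P(defective) = 0.3·0.7000 / (0.3·0.7000 + 0.4·0.3000) ≈ 0.6364
After a stress test='pass': P(defective) = 0.3·0.6364 / (0.3·0.6364 + 0.4·0.3636) ≈ 0.5676
After a stress test='pass': P(defective) = 0.3·0.5676 / (0.3·0.5676 + 0.4·0.4324) ≈ 0.4961
After an optical inspection='pass': P(defective) = 0.25·0.4961 / (0.25·0.4961 + 0.6·0.5039) ≈ 0.2909
After a stress test='fail': P(defective) = 0.7·0.2909 / (0.7·0.2909 + 0.6·0.7091) ≈ 0.3236
After a stress test='fail': P(defective) = 0.7·0.3236 / (0.7·0.3236 + 0.6·0.6764) ≈ 0.3583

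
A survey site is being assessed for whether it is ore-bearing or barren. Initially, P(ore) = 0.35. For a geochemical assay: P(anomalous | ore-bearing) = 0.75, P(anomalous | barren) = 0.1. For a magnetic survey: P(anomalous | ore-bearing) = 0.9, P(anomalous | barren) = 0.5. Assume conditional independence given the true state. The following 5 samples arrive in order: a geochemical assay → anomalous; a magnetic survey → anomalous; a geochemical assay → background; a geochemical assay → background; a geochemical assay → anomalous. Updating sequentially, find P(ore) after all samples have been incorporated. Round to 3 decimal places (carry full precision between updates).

After a geochemical assay='anomalous': P(ore) = 0.75·0.3500 / (0.75·0.3500 + 0.1·0.6500) ≈ 0.8015
After a magnetic survey='anomalous': P(ore) = 0.9·0.8015 / (0.9·0.8015 + 0.5·0.1985) ≈ 0.8791
After a geochemical assay='background': P(ore) = 0.25·0.8791 / (0.25·0.8791 + 0.9·0.1209) ≈ 0.6688
After a geochemical assay='background': P(ore) = 0.25·0.6688 / (0.25·0.6688 + 0.9·0.3312) ≈ 0.3593
After a geochemical assay='anomalous': P(ore) = 0.75·0.3593 / (0.75·0.3593 + 0.1·0.6407) ≈ 0.8079

0.808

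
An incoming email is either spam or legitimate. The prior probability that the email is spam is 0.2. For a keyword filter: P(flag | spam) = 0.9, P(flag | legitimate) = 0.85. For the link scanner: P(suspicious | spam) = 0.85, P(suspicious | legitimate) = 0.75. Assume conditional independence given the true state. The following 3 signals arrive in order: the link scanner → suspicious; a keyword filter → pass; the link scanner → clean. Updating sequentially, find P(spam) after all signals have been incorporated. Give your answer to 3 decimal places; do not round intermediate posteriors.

0.102

After the link scanner='suspicious': P(spam) = 0.85·0.2000 / (0.85·0.2000 + 0.75·0.8000) ≈ 0.2208
After a keyword filter='pass': P(spam) = 0.1·0.2208 / (0.1·0.2208 + 0.15·0.7792) ≈ 0.1589
After the link scanner='clean': P(spam) = 0.15·0.1589 / (0.15·0.1589 + 0.25·0.8411) ≈ 0.1018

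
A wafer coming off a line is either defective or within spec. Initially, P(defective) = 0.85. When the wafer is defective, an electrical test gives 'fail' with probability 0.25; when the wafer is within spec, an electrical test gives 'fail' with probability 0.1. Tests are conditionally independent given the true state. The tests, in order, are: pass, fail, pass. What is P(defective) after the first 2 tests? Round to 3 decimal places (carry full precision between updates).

0.922

After 'pass': P(defective) = 0.75·0.8500 / (0.75·0.8500 + 0.9·0.1500) ≈ 0.8252
After 'fail': P(defective) = 0.25·0.8252 / (0.25·0.8252 + 0.1·0.1748) ≈ 0.9219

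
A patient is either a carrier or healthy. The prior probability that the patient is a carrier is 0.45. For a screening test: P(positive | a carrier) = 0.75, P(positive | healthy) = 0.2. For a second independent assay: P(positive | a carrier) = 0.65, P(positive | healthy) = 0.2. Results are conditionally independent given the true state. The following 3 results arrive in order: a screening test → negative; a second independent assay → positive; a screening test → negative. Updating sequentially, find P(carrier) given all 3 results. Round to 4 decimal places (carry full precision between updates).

Apply Bayes' rule sequentially, carrying P(carrier) forward.
After a screening test='negative': P(carrier) = 0.25·0.4500 / (0.25·0.4500 + 0.8·0.5500) ≈ 0.2036
After a second independent assay='positive': P(carrier) = 0.65·0.2036 / (0.65·0.2036 + 0.2·0.7964) ≈ 0.4538
After a screening test='negative': P(carrier) = 0.25·0.4538 / (0.25·0.4538 + 0.8·0.5462) ≈ 0.2061

0.2061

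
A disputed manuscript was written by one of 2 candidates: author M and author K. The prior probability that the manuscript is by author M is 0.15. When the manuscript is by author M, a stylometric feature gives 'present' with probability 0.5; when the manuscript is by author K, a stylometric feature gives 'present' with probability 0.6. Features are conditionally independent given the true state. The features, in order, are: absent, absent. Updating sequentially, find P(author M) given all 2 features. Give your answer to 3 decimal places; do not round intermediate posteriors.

After 'absent': P(author M) = 0.5·0.1500 / (0.5·0.1500 + 0.4·0.8500) ≈ 0.1807
After 'absent': P(author M) = 0.5·0.1807 / (0.5·0.1807 + 0.4·0.8193) ≈ 0.2161

0.216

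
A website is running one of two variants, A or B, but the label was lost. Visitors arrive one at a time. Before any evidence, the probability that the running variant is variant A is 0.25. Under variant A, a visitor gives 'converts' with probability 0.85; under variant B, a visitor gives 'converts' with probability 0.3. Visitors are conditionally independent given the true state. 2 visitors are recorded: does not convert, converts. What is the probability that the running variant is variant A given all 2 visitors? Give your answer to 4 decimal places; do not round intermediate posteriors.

0.1683

Apply Bayes' rule sequentially, carrying P(A) forward.
After 'does not convert': P(A) = 0.15·0.2500 / (0.15·0.2500 + 0.7·0.7500) ≈ 0.0667
After 'converts': P(A) = 0.85·0.0667 / (0.85·0.0667 + 0.3·0.9333) ≈ 0.1683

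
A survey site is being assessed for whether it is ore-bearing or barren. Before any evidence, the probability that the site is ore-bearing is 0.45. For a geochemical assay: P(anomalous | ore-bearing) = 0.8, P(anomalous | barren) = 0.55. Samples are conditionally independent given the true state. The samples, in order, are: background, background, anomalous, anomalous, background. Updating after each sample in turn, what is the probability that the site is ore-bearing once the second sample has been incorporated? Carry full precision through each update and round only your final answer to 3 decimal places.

After 'background': P(ore) = 0.2·0.4500 / (0.2·0.4500 + 0.45·0.5500) ≈ 0.2667
After 'background': P(ore) = 0.2·0.2667 / (0.2·0.2667 + 0.45·0.7333) ≈ 0.1391

0.139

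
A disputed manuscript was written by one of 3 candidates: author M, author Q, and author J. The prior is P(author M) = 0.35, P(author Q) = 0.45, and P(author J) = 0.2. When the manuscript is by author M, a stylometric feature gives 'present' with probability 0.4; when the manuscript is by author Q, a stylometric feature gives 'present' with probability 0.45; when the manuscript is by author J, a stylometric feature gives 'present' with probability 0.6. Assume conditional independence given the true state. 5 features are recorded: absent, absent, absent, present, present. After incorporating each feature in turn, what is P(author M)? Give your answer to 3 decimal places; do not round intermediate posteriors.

0.380

Each posterior becomes the prior for the next update.
After 'absent': normaliser = 0.6·0.3500 + 0.55·0.4500 + 0.4·0.2000; P(author M) ≈ 0.3907, P(author Q) ≈ 0.4605, P(author J) ≈ 0.1488
After 'absent': normaliser = 0.6·0.3907 + 0.55·0.4605 + 0.4·0.1488; P(author M) ≈ 0.4284, P(author Q) ≈ 0.4628, P(author J) ≈ 0.1088
After 'absent': normaliser = 0.6·0.4284 + 0.55·0.4628 + 0.4·0.1088; P(author M) ≈ 0.4630, P(author Q) ≈ 0.4586, P(author J) ≈ 0.0784
After 'present': normaliser = 0.4·0.4630 + 0.45·0.4586 + 0.6·0.0784; P(author M) ≈ 0.4223, P(author Q) ≈ 0.4705, P(author J) ≈ 0.1072
After 'present': normaliser = 0.4·0.4223 + 0.45·0.4705 + 0.6·0.1072; P(author M) ≈ 0.3796, P(author Q) ≈ 0.4758, P(author J) ≈ 0.1446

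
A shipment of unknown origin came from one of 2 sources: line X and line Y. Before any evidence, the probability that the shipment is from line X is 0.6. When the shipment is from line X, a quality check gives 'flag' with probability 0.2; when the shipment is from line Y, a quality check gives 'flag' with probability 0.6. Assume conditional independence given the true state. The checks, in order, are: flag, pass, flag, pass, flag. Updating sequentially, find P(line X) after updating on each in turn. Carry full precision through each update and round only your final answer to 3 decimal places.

After 'flag': P(line X) = 0.2·0.6000 / (0.2·0.6000 + 0.6·0.4000) ≈ 0.3333
After 'pass': P(line X) = 0.8·0.3333 / (0.8·0.3333 + 0.4·0.6667) ≈ 0.5000
After 'flag': P(line X) = 0.2·0.5000 / (0.2·0.5000 + 0.6·0.5000) ≈ 0.2500
After 'pass': P(line X) = 0.8·0.2500 / (0.8·0.2500 + 0.4·0.7500) ≈ 0.4000
After 'flag': P(line X) = 0.2·0.4000 / (0.2·0.4000 + 0.6·0.6000) ≈ 0.1818

0.182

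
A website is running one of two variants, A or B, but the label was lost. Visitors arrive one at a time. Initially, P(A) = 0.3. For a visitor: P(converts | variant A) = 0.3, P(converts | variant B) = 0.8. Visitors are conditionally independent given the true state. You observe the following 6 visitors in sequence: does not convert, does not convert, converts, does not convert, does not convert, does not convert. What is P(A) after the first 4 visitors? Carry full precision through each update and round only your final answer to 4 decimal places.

0.8733

Apply Bayes' rule sequentially, carrying P(A) forward.
After 'does not convert': P(A) = 0.7·0.3000 / (0.7·0.3000 + 0.2·0.7000) ≈ 0.6000
After 'does not convert': P(A) = 0.7·0.6000 / (0.7·0.6000 + 0.2·0.4000) ≈ 0.8400
After 'converts': P(A) = 0.3·0.8400 / (0.3·0.8400 + 0.8·0.1600) ≈ 0.6632
After 'does not convert': P(A) = 0.7·0.6632 / (0.7·0.6632 + 0.2·0.3368) ≈ 0.8733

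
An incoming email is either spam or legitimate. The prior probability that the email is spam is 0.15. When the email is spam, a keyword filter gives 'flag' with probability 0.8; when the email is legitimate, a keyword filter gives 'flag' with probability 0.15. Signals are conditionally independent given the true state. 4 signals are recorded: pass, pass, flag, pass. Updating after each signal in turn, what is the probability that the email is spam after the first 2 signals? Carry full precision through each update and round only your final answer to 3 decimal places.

0.010

After 'pass': P(spam) = 0.2·0.1500 / (0.2·0.1500 + 0.85·0.8500) ≈ 0.0399
After 'pass': P(spam) = 0.2·0.0399 / (0.2·0.0399 + 0.85·0.9601) ≈ 0.0097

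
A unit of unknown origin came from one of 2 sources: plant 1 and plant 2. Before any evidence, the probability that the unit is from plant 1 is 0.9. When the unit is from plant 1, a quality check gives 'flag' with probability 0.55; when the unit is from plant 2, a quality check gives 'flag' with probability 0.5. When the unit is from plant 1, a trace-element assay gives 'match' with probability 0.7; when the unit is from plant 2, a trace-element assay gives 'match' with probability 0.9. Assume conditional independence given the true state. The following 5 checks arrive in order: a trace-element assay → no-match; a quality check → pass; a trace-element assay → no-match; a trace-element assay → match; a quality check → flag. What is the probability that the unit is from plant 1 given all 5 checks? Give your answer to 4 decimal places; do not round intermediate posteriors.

After a trace-element assay='no-match': P(plant 1) = 0.3·0.9000 / (0.3·0.9000 + 0.1·0.1000) ≈ 0.9643
After a quality check='pass': P(plant 1) = 0.45·0.9643 / (0.45·0.9643 + 0.5·0.0357) ≈ 0.9605
After a trace-element assay='no-match': P(plant 1) = 0.3·0.9605 / (0.3·0.9605 + 0.1·0.0395) ≈ 0.9865
After a trace-element assay='match': P(plant 1) = 0.7·0.9865 / (0.7·0.9865 + 0.9·0.0135) ≈ 0.9827
After a quality check='flag': P(plant 1) = 0.55·0.9827 / (0.55·0.9827 + 0.5·0.0173) ≈ 0.9842

0.9842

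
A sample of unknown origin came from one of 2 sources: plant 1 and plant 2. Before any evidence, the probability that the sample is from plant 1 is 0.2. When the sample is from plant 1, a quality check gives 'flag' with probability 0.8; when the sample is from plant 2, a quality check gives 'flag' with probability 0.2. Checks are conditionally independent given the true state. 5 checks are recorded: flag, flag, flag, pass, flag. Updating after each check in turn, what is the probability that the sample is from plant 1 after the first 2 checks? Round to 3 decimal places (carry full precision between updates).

0.800

After 'flag': P(plant 1) = 0.8·0.2000 / (0.8·0.2000 + 0.2·0.8000) ≈ 0.5000
After 'flag': P(plant 1) = 0.8·0.5000 / (0.8·0.5000 + 0.2·0.5000) ≈ 0.8000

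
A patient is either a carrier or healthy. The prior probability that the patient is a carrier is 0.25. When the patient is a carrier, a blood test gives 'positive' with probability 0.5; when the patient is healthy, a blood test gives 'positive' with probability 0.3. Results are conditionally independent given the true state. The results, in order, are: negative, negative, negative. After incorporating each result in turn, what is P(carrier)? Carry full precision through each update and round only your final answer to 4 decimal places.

After 'negative': P(carrier) = 0.5·0.2500 / (0.5·0.2500 + 0.7·0.7500) ≈ 0.1923
After 'negative': P(carrier) = 0.5·0.1923 / (0.5·0.1923 + 0.7·0.8077) ≈ 0.1453
After 'negative': P(carrier) = 0.5·0.1453 / (0.5·0.1453 + 0.7·0.8547) ≈ 0.1083

0.1083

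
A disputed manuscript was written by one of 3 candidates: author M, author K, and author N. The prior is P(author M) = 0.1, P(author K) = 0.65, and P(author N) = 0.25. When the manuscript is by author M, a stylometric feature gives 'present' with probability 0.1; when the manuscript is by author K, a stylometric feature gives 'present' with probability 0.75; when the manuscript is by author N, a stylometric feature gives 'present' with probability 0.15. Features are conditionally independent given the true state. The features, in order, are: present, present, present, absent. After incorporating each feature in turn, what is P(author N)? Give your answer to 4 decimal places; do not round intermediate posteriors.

After 'present': normaliser = 0.1·0.1000 + 0.75·0.6500 + 0.15·0.2500; P(author M) ≈ 0.0187, P(author K) ≈ 0.9112, P(author N) ≈ 0.0701
After 'present': normaliser = 0.1·0.0187 + 0.75·0.9112 + 0.15·0.0701; P(author M) ≈ 0.0027, P(author K) ≈ 0.9822, P(author N) ≈ 0.0151
After 'present': normaliser = 0.1·0.0027 + 0.75·0.9822 + 0.15·0.0151; P(author M) ≈ 0.0004, P(author K) ≈ 0.9966, P(author N) ≈ 0.0031
After 'absent': normaliser = 0.9·0.0004 + 0.25·0.9966 + 0.85·0.0031; P(author M) ≈ 0.0013, P(author K) ≈ 0.9884, P(author N) ≈ 0.0103

0.0103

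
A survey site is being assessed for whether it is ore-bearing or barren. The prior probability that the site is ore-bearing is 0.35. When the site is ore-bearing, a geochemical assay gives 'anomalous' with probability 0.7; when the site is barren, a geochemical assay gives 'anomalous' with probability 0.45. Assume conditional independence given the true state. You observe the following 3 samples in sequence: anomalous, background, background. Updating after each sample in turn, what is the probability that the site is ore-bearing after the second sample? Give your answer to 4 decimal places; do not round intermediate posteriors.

0.3136

After 'anomalous': P(ore) = 0.7·0.3500 / (0.7·0.3500 + 0.45·0.6500) ≈ 0.4558
After 'background': P(ore) = 0.3·0.4558 / (0.3·0.4558 + 0.55·0.5442) ≈ 0.3136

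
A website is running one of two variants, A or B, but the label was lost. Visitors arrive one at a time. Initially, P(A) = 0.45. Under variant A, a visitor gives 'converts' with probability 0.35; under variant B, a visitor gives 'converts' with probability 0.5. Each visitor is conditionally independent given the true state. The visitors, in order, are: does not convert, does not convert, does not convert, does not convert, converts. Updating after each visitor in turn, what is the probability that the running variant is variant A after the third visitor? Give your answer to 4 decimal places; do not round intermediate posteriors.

Each posterior becomes the prior for the next update.
After 'does not convert': P(A) = 0.65·0.4500 / (0.65·0.4500 + 0.5·0.5500) ≈ 0.5154
After 'does not convert': P(A) = 0.65·0.5154 / (0.65·0.5154 + 0.5·0.4846) ≈ 0.5803
After 'does not convert': P(A) = 0.65·0.5803 / (0.65·0.5803 + 0.5·0.4197) ≈ 0.6425

0.6425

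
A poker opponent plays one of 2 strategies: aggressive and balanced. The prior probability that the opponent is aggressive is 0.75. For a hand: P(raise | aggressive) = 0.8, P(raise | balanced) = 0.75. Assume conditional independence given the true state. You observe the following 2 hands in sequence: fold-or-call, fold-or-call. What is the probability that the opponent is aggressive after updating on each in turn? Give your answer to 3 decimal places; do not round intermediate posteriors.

After 'fold-or-call': P(aggressive) = 0.2·0.7500 / (0.2·0.7500 + 0.25·0.2500) ≈ 0.7059
After 'fold-or-call': P(aggressive) = 0.2·0.7059 / (0.2·0.7059 + 0.25·0.2941) ≈ 0.6575

0.658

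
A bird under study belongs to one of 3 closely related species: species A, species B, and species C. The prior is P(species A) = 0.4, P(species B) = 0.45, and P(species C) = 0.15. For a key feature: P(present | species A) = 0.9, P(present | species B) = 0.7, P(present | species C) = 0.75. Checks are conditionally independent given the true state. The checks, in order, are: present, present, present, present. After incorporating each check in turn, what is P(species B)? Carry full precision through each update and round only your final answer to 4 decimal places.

0.2585

After 'present': normaliser = 0.9·0.4000 + 0.7·0.4500 + 0.75·0.1500; P(species A) ≈ 0.4571, P(species B) ≈ 0.4000, P(species C) ≈ 0.1429
After 'present': normaliser = 0.9·0.4571 + 0.7·0.4000 + 0.75·0.1429; P(species A) ≈ 0.5152, P(species B) ≈ 0.3506, P(species C) ≈ 0.1342
After 'present': normaliser = 0.9·0.5152 + 0.7·0.3506 + 0.75·0.1342; P(species A) ≈ 0.5726, P(species B) ≈ 0.3031, P(species C) ≈ 0.1243
After 'present': normaliser = 0.9·0.5726 + 0.7·0.3031 + 0.75·0.1243; P(species A) ≈ 0.6279, P(species B) ≈ 0.2585, P(species C) ≈ 0.1136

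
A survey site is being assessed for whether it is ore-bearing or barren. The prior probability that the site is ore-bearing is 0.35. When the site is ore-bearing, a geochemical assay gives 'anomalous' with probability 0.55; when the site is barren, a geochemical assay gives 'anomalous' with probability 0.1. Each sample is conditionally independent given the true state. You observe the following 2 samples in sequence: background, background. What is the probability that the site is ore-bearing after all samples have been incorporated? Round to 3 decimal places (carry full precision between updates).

0.119

Apply Bayes' rule sequentially, carrying P(ore) forward.
After 'background': P(ore) = 0.45·0.3500 / (0.45·0.3500 + 0.9·0.6500) ≈ 0.2121
After 'background': P(ore) = 0.45·0.2121 / (0.45·0.2121 + 0.9·0.7879) ≈ 0.1186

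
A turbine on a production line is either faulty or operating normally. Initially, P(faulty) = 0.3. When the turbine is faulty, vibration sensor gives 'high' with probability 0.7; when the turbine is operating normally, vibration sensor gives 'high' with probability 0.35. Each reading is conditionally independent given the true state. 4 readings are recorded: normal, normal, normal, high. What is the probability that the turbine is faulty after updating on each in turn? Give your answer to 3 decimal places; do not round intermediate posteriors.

After 'normal': P(faulty) = 0.3·0.3000 / (0.3·0.3000 + 0.65·0.7000) ≈ 0.1651
After 'normal': P(faulty) = 0.3·0.1651 / (0.3·0.1651 + 0.65·0.8349) ≈ 0.0837
After 'normal': P(faulty) = 0.3·0.0837 / (0.3·0.0837 + 0.65·0.9163) ≈ 0.0404
After 'high': P(faulty) = 0.7·0.0404 / (0.7·0.0404 + 0.35·0.9596) ≈ 0.0777

0.078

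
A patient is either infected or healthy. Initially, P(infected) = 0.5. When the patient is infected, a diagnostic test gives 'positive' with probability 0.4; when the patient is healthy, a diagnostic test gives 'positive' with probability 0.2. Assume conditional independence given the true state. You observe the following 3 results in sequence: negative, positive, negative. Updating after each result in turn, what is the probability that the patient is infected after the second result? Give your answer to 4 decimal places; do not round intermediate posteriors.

0.6000

Each posterior becomes the prior for the next update.
After 'negative': P(infected) = 0.6·0.5000 / (0.6·0.5000 + 0.8·0.5000) ≈ 0.4286
After 'positive': P(infected) = 0.4·0.4286 / (0.4·0.4286 + 0.2·0.5714) ≈ 0.6000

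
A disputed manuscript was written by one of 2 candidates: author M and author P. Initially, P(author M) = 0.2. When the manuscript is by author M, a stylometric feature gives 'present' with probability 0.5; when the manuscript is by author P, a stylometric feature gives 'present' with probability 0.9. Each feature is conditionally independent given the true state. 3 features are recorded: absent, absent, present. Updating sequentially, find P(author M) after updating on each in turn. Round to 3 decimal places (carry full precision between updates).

0.776

Apply Bayes' rule sequentially, carrying P(author M) forward.
After 'absent': P(author M) = 0.5·0.2000 / (0.5·0.2000 + 0.1·0.8000) ≈ 0.5556
After 'absent': P(author M) = 0.5·0.5556 / (0.5·0.5556 + 0.1·0.4444) ≈ 0.8621
After 'present': P(author M) = 0.5·0.8621 / (0.5·0.8621 + 0.9·0.1379) ≈ 0.7764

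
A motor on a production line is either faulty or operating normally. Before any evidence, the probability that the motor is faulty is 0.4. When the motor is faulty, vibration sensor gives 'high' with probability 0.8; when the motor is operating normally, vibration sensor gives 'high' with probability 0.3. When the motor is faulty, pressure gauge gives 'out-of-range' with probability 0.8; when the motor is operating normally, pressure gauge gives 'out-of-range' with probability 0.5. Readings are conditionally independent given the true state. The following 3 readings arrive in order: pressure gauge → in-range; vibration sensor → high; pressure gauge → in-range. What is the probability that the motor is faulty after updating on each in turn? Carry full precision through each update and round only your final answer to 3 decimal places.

After pressure gauge='in-range': P(faulty) = 0.2·0.4000 / (0.2·0.4000 + 0.5·0.6000) ≈ 0.2105
After vibration sensor='high': P(faulty) = 0.8·0.2105 / (0.8·0.2105 + 0.3·0.7895) ≈ 0.4156
After pressure gauge='in-range': P(faulty) = 0.2·0.4156 / (0.2·0.4156 + 0.5·0.5844) ≈ 0.2215

0.221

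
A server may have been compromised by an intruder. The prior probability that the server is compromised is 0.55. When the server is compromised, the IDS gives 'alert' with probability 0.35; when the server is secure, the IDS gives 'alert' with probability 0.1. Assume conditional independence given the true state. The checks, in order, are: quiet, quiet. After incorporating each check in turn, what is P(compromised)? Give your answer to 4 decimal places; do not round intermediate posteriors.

0.3893

Each posterior becomes the prior for the next update.
After 'quiet': P(compromised) = 0.65·0.5500 / (0.65·0.5500 + 0.9·0.4500) ≈ 0.4689
After 'quiet': P(compromised) = 0.65·0.4689 / (0.65·0.4689 + 0.9·0.5311) ≈ 0.3893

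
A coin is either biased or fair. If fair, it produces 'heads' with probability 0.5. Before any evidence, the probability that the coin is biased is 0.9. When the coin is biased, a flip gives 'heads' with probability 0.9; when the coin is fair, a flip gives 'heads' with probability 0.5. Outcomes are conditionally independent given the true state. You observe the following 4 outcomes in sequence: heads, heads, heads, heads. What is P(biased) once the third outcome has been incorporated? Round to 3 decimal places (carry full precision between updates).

0.981

After 'heads': P(biased) = 0.9·0.9000 / (0.9·0.9000 + 0.5·0.1000) ≈ 0.9419
After 'heads': P(biased) = 0.9·0.9419 / (0.9·0.9419 + 0.5·0.0581) ≈ 0.9668
After 'heads': P(biased) = 0.9·0.9668 / (0.9·0.9668 + 0.5·0.0332) ≈ 0.9813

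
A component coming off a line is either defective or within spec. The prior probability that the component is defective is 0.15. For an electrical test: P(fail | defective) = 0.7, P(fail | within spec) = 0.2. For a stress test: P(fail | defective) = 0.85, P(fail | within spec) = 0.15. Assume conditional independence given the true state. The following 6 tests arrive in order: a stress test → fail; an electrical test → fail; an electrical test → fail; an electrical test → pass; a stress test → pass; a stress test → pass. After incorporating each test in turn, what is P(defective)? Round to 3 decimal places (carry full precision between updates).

After a stress test='fail': P(defective) = 0.85·0.1500 / (0.85·0.1500 + 0.15·0.8500) ≈ 0.5000
After an electrical test='fail': P(defective) = 0.7·0.5000 / (0.7·0.5000 + 0.2·0.5000) ≈ 0.7778
After an electrical test='fail': P(defective) = 0.7·0.7778 / (0.7·0.7778 + 0.2·0.2222) ≈ 0.9245
After an electrical test='pass': P(defective) = 0.3·0.9245 / (0.3·0.9245 + 0.8·0.0755) ≈ 0.8212
After a stress test='pass': P(defective) = 0.15·0.8212 / (0.15·0.8212 + 0.85·0.1788) ≈ 0.4477
After a stress test='pass': P(defective) = 0.15·0.4477 / (0.15·0.4477 + 0.85·0.5523) ≈ 0.1252

0.125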